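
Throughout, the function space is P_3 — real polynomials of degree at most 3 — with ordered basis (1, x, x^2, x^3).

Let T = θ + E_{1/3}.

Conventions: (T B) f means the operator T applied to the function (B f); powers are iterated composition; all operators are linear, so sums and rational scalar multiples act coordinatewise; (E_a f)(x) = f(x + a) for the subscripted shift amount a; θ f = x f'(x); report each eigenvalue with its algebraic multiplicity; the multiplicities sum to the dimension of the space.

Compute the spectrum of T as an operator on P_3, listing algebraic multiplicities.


λ = 1 (multiplicity 1), λ = 2 (multiplicity 1), λ = 3 (multiplicity 1), λ = 4 (multiplicity 1)

image of 1: 1
image of x: 2x + 1/3
image of x^2: 3x^2 + (2/3)x + 1/9
image of x^3: 4x^3 + x^2 + (1/3)x + 1/27
the matrix is upper triangular; its diagonal is (1, 2, 3, 4)
for a triangular matrix the eigenvalues are the diagonal entries, with algebraic multiplicity their repetition count


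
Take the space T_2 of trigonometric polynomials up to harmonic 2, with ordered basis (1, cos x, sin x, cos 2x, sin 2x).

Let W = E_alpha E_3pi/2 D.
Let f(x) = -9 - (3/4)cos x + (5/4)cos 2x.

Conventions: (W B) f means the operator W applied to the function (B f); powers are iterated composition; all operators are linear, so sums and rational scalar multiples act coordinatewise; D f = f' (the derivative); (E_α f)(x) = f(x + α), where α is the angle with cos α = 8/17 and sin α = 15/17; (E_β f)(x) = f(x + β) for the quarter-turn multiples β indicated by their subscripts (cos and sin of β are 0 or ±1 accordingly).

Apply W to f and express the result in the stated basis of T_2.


D f = (3/4)sin x - (5/2)sin 2x
E_3pi/2 D f = -(3/4)cos x + (5/2)sin 2x
E_alpha E_3pi/2 D f = -(6/17)cos x + (45/68)sin x + (600/289)cos 2x - (805/578)sin 2x

the result is g(x) = -(6/17)cos x + (45/68)sin x + (600/289)cos 2x - (805/578)sin 2x


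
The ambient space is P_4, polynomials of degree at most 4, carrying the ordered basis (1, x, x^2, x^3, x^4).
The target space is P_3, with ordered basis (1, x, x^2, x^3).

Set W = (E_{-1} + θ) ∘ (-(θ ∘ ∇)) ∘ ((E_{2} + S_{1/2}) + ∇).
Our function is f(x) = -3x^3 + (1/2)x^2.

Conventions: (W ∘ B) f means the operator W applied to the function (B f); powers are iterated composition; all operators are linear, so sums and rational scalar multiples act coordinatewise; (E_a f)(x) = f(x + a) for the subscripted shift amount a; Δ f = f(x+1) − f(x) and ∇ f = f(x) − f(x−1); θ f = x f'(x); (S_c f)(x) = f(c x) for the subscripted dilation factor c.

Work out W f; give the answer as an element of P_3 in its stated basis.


the result is g(x) = (243/4)x^2 + (179/4)x - 179/8

E_{2} f = -3x^3 - (35/2)x^2 - 34x - 22
S_{1/2} f = -(3/8)x^3 + (1/8)x^2
(E_{2} + S_{1/2}) f = -(27/8)x^3 - (139/8)x^2 - 34x - 22
∇ f = -9x^2 + 10x - 7/2
((E_{2} + S_{1/2}) + ∇) f = -(27/8)x^3 - (211/8)x^2 - 24x - 51/2
∇ ((E_{2} + S_{1/2}) + ∇) f = -(81/8)x^2 - (341/8)x - 1
θ ∇ ((E_{2} + S_{1/2}) + ∇) f = -(81/4)x^2 - (341/8)x
(-(θ ∘ ∇)) ((E_{2} + S_{1/2}) + ∇) f = (81/4)x^2 + (341/8)x
E_{-1} (-(θ ∘ ∇)) ((E_{2} + S_{1/2}) + ∇) f = (81/4)x^2 + (17/8)x - 179/8
θ (-(θ ∘ ∇)) ((E_{2} + S_{1/2}) + ∇) f = (81/2)x^2 + (341/8)x
(E_{-1} + θ) (-(θ ∘ ∇)) ((E_{2} + S_{1/2}) + ∇) f = (243/4)x^2 + (179/4)x - 179/8


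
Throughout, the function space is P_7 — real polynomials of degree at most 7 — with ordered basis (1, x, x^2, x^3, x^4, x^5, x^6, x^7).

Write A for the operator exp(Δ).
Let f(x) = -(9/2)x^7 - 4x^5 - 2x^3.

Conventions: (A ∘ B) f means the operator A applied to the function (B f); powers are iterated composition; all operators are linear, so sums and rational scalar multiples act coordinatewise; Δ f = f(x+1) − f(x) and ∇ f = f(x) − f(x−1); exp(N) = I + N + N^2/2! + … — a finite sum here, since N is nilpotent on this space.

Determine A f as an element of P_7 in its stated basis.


the image equals g(x) = -(9/2)x^7 - (63/2)x^6 - 193x^5 - (1615/2)x^4 - (4889/2)x^3 - 5120x^2 - (13413/2)x - 8329/2

order-1 term: -(63/2)x^6 - (189/2)x^5 - (355/2)x^4 - (395/2)x^3 - (281/2)x^2 - (115/2)x - 21/2
order-2 term: -(189/2)x^5 - (945/2)x^4 - (2285/2)x^3 - (3075/2)x^2 - (2245/2)x - 699/2
order-3 term: -(315/2)x^4 - 945x^3 - (4805/2)x^2 - 2955x - 2913/2
order-4 term: -(315/2)x^3 - 945x^2 - (4135/2)x - 1615
order-5 term: -(189/2)x^2 - (945/2)x - 634
order-6 term: -(63/2)x - 189/2
order-7 term: -9/2
the series for exp(Δ) f terminates at order 7
exp(Δ) f = -(9/2)x^7 - (63/2)x^6 - 193x^5 - (1615/2)x^4 - (4889/2)x^3 - 5120x^2 - (13413/2)x - 8329/2


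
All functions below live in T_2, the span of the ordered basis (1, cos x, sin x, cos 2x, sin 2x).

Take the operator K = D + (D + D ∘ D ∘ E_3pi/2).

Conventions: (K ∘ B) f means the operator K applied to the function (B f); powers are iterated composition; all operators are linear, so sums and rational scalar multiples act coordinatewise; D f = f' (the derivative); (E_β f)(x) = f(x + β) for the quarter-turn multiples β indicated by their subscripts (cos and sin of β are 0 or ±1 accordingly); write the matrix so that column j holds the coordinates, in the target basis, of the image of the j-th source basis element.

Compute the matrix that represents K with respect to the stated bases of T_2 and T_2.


the matrix is [[0, 0, 0, 0, 0]; [0, 0, 3, 0, 0]; [0, -3, 0, 0, 0]; [0, 0, 0, 4, 4]; [0, 0, 0, -4, 4]] (rows listed top to bottom)

image of 1: 0
image of cos x: -3sin x
image of sin x: 3cos x
image of cos 2x: 4cos 2x - 4sin 2x
image of sin 2x: 4cos 2x + 4sin 2x
each image's coordinates form column j of the matrix


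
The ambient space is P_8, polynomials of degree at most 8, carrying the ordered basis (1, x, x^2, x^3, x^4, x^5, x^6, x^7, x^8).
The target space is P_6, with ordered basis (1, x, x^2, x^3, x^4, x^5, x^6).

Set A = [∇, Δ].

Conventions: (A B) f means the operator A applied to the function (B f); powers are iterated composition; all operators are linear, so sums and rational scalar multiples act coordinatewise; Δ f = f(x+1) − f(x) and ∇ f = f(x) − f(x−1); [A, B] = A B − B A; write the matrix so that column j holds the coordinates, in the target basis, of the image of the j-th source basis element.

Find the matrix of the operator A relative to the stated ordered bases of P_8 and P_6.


the matrix is [[0, 0, 0, 0, 0, 0, 0, 0, 0]; [0, 0, 0, 0, 0, 0, 0, 0, 0]; [0, 0, 0, 0, 0, 0, 0, 0, 0]; [0, 0, 0, 0, 0, 0, 0, 0, 0]; [0, 0, 0, 0, 0, 0, 0, 0, 0]; [0, 0, 0, 0, 0, 0, 0, 0, 0]; [0, 0, 0, 0, 0, 0, 0, 0, 0]] (rows listed top to bottom)

image of 1: 0
image of x: 0
image of x^2: 0
image of x^3: 0
image of x^4: 0
image of x^5: 0
image of x^6: 0
image of x^7: 0
image of x^8: 0
each image's coordinates form column j of the matrix


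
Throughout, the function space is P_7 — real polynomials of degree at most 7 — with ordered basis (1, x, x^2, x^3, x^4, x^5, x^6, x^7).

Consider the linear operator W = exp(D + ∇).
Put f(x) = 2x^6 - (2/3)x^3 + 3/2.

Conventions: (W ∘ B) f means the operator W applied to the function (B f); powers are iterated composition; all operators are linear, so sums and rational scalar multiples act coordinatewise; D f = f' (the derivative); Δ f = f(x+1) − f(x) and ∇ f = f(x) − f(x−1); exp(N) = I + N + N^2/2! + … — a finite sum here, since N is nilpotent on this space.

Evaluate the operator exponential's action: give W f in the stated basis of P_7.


the image equals g(x) = 2x^6 + 24x^5 + 90x^4 + (358/3)x^3 + 56x^2 + 30x + 19/2

order-1 term: 24x^5 - 30x^4 + 40x^3 - 34x^2 + 14x - 8/3
order-2 term: 120x^4 - 240x^3 + 330x^2 - 248x + 78
order-3 term: 320x^3 - 720x^2 + 840x - 1186/3
order-4 term: 480x^2 - 960x + 680
order-5 term: 384x - 480
order-6 term: 128
the series for exp(D + ∇) f terminates at order 6
exp(D + ∇) f = 2x^6 + 24x^5 + 90x^4 + (358/3)x^3 + 56x^2 + 30x + 19/2


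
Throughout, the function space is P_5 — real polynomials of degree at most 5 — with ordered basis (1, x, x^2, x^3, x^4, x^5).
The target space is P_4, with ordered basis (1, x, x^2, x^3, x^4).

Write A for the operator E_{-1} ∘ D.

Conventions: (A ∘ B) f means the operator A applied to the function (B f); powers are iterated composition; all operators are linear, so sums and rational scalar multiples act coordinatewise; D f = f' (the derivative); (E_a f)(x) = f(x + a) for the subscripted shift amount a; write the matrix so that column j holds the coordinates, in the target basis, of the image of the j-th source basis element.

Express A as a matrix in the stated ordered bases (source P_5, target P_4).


the matrix is [[0, 1, -2, 3, -4, 5]; [0, 0, 2, -6, 12, -20]; [0, 0, 0, 3, -12, 30]; [0, 0, 0, 0, 4, -20]; [0, 0, 0, 0, 0, 5]] (rows listed top to bottom)

image of 1: 0
image of x: 1
image of x^2: 2x - 2
image of x^3: 3x^2 - 6x + 3
image of x^4: 4x^3 - 12x^2 + 12x - 4
image of x^5: 5x^4 - 20x^3 + 30x^2 - 20x + 5
each image's coordinates form column j of the matrix


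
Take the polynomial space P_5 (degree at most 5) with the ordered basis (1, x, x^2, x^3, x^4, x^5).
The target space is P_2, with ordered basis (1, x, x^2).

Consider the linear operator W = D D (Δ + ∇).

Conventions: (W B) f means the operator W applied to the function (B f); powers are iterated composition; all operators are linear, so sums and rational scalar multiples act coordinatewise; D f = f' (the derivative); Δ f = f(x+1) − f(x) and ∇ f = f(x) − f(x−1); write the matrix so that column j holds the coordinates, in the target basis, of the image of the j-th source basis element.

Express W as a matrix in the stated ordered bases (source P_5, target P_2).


the matrix is [[0, 0, 0, 12, 0, 40]; [0, 0, 0, 0, 48, 0]; [0, 0, 0, 0, 0, 120]] (rows listed top to bottom)

image of 1: 0
image of x: 0
image of x^2: 0
image of x^3: 12
image of x^4: 48x
image of x^5: 120x^2 + 40
each image's coordinates form column j of the matrix


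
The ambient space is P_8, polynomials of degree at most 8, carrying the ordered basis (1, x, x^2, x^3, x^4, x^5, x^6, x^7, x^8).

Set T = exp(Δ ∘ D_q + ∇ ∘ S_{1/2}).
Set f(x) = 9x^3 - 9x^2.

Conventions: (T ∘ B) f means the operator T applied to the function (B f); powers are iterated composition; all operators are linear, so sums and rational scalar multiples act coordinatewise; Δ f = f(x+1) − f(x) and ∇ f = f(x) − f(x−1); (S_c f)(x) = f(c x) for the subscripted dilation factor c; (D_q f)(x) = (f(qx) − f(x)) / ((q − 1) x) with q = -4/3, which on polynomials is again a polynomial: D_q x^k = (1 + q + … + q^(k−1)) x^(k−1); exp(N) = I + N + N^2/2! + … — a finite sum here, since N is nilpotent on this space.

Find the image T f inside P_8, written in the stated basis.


order-1 term: (27/8)x^2 + (145/8)x + 155/8
order-2 term: (27/32)x + 227/64
order-3 term: 9/64
the series for exp(Δ ∘ D_q + ∇ ∘ S_{1/2}) f terminates at order 3
exp(Δ ∘ D_q + ∇ ∘ S_{1/2}) f = 9x^3 - (45/8)x^2 + (607/32)x + 369/16

the image equals g(x) = 9x^3 - (45/8)x^2 + (607/32)x + 369/16


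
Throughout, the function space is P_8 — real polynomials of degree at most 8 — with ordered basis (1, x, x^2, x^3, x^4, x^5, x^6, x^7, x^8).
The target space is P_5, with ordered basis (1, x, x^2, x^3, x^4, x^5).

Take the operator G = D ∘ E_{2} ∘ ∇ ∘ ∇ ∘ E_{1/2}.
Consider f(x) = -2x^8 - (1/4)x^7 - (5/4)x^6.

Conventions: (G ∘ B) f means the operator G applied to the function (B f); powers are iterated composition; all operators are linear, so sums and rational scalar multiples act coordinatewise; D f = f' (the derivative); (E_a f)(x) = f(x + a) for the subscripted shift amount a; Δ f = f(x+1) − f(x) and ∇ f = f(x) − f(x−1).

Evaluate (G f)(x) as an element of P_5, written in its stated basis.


the result is g(x) = -672x^5 - (10185/2)x^4 - 16705x^3 - (116625/4)x^2 - (106991/4)x - 327205/32

E_{1/2} f = -2x^8 - (33/4)x^7 - (129/8)x^6 - (305/16)x^5 - (465/32)x^4 - (459/64)x^3 - (283/128)x^2 - (99/256)x - 15/512
∇ E_{1/2} f = -16x^7 - (7/4)x^6 - (71/2)x^5 - (35/16)x^4 - (53/4)x^3 - (21/64)x^2 - (23/32)x - 1/256
∇ ∇ E_{1/2} f = -112x^6 + (651/2)x^5 - (2845/4)x^4 + (3485/4)x^3 - (5531/8)x^2 + (9899/32)x - 3917/64
E_{2} (∇ ∘ ∇) E_{1/2} f = -112x^6 - (2037/2)x^5 - (16705/4)x^4 - (38875/4)x^3 - (106991/8)x^2 - (327205/32)x - 215681/64
D E_{2} (∇ ∘ ∇) E_{1/2} f = -672x^5 - (10185/2)x^4 - 16705x^3 - (116625/4)x^2 - (106991/4)x - 327205/32


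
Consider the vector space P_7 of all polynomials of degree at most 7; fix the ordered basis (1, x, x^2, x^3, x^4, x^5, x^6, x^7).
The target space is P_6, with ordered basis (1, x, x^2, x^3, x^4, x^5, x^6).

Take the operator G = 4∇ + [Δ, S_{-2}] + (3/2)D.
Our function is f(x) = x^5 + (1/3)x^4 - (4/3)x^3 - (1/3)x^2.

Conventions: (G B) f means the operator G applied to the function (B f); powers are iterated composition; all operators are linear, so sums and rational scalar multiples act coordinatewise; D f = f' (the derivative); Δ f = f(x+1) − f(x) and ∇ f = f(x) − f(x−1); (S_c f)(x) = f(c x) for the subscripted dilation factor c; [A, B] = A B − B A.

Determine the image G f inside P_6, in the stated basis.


∇ f = 5x^4 - (26/3)x^3 + 4x^2 - (1/3)x - 1/3
(4∇) f = 20x^4 - (104/3)x^3 + 16x^2 - (4/3)x - 4/3
S_{-2} f = -32x^5 + (16/3)x^4 + (32/3)x^3 - (4/3)x^2
Δ S_{-2} f = -160x^4 - (896/3)x^3 - 256x^2 - (328/3)x - 52/3
Δ f = 5x^4 + (34/3)x^3 + 8x^2 + (5/3)x - 1/3
S_{-2} Δ f = 80x^4 - (272/3)x^3 + 32x^2 - (10/3)x - 1/3
[Δ, S_{-2}] f = -240x^4 - 208x^3 - 288x^2 - 106x - 17
D f = 5x^4 + (4/3)x^3 - 4x^2 - (2/3)x
((3/2)D) f = (15/2)x^4 + 2x^3 - 6x^2 - x
(4∇ + [Δ, S_{-2}] + (3/2)D) f = -(425/2)x^4 - (722/3)x^3 - 278x^2 - (325/3)x - 55/3

g(x) = -(425/2)x^4 - (722/3)x^3 - 278x^2 - (325/3)x - 55/3


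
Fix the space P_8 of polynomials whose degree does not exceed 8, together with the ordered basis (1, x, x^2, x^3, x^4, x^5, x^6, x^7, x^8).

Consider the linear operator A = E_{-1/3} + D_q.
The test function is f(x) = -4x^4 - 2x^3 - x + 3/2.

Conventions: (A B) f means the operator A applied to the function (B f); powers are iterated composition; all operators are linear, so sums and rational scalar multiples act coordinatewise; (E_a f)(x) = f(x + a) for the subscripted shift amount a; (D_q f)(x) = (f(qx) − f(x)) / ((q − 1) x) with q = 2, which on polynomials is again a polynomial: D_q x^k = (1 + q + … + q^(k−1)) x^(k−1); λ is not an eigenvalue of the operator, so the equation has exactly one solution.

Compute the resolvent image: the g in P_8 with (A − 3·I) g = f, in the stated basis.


write g with unknown coordinates in the stated basis and equate coefficients in (A − 3·I) g = f
solving from the highest basis element down gives g = 2x^4 + (44/3)x^3 + (134/3)x^2 + (2965/54)x + 6407/324
check: A g = 2x^4 + 42x^3 + 134x^2 + (2947/18)x + 6569/108
so A g − 3·g = -4x^4 - 2x^3 - x + 3/2 = f ✓

the result is g(x) = 2x^4 + (44/3)x^3 + (134/3)x^2 + (2965/54)x + 6407/324


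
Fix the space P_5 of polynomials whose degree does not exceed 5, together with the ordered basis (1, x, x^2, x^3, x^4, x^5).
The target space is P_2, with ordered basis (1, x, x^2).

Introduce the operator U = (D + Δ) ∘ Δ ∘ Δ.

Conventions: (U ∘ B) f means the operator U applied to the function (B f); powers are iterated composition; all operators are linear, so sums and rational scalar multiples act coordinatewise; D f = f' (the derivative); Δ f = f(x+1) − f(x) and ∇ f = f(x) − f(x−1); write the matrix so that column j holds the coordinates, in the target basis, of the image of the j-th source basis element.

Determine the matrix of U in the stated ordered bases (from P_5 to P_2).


image of 1: 0
image of x: 0
image of x^2: 0
image of x^3: 12
image of x^4: 48x + 60
image of x^5: 120x^2 + 300x + 220
each image's coordinates form column j of the matrix

the matrix is [[0, 0, 0, 12, 60, 220]; [0, 0, 0, 0, 48, 300]; [0, 0, 0, 0, 0, 120]] (rows listed top to bottom)


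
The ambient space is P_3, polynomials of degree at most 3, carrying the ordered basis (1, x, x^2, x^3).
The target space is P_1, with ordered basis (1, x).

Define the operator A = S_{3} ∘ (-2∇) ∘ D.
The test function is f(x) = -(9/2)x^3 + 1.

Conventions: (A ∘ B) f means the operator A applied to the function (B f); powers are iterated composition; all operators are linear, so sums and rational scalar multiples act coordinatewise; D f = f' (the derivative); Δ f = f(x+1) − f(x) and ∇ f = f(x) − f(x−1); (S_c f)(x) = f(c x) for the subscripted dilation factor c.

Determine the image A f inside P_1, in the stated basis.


g(x) = 162x - 27

D f = -(27/2)x^2
∇ D f = -27x + 27/2
(-2∇) D f = 54x - 27
S_{3} (-2∇) D f = 162x - 27


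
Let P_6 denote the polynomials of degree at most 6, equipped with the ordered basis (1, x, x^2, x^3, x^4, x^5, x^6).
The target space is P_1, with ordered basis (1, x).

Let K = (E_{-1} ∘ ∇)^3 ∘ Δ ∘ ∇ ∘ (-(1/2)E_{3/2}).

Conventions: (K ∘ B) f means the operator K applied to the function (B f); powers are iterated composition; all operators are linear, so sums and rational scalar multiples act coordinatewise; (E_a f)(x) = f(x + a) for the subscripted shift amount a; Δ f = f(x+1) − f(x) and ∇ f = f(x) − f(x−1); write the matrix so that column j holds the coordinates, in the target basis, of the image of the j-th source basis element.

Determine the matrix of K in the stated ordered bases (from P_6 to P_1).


the matrix is [[0, 0, 0, 0, 0, -60, 1080]; [0, 0, 0, 0, 0, 0, -360]] (rows listed top to bottom)

image of 1: 0
image of x: 0
image of x^2: 0
image of x^3: 0
image of x^4: 0
image of x^5: -60
image of x^6: -360x + 1080
each image's coordinates form column j of the matrix


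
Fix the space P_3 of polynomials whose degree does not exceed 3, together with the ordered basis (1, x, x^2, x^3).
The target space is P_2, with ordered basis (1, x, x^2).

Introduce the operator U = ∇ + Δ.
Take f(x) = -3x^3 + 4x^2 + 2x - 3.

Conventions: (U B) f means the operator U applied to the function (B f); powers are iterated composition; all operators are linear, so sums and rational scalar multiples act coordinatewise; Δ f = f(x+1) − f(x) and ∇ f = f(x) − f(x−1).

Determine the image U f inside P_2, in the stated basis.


∇ f = -9x^2 + 17x - 5
Δ f = -9x^2 - x + 3
(∇ + Δ) f = -18x^2 + 16x - 2

the result is g(x) = -18x^2 + 16x - 2


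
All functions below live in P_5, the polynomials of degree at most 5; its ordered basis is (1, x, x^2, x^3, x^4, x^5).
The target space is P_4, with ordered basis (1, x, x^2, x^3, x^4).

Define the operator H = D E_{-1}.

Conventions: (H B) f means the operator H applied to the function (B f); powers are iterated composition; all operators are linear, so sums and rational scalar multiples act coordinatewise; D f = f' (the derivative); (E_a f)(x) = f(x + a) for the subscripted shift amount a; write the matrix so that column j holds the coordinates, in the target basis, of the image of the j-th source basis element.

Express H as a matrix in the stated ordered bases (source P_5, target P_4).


the matrix is [[0, 1, -2, 3, -4, 5]; [0, 0, 2, -6, 12, -20]; [0, 0, 0, 3, -12, 30]; [0, 0, 0, 0, 4, -20]; [0, 0, 0, 0, 0, 5]] (rows listed top to bottom)

image of 1: 0
image of x: 1
image of x^2: 2x - 2
image of x^3: 3x^2 - 6x + 3
image of x^4: 4x^3 - 12x^2 + 12x - 4
image of x^5: 5x^4 - 20x^3 + 30x^2 - 20x + 5
each image's coordinates form column j of the matrix


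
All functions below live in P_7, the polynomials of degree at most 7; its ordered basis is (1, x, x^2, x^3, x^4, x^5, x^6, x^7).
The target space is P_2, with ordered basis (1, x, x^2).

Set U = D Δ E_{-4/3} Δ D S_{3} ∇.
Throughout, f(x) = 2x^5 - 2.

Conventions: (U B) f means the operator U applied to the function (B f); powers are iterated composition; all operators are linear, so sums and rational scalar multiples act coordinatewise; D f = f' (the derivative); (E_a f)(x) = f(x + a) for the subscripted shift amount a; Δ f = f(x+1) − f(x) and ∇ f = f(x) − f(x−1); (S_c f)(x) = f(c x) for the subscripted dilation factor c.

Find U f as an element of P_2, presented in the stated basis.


the image equals g(x) = 19440

∇ f = 10x^4 - 20x^3 + 20x^2 - 10x + 2
S_{3} ∇ f = 810x^4 - 540x^3 + 180x^2 - 30x + 2
D (S_{3} ∇) f = 3240x^3 - 1620x^2 + 360x - 30
Δ D (S_{3} ∇) f = 9720x^2 + 6480x + 1980
E_{-4/3} (Δ D) (S_{3} ∇) f = 9720x^2 - 19440x + 10620
Δ E_{-4/3} (Δ D) (S_{3} ∇) f = 19440x - 9720
D Δ E_{-4/3} (Δ D) (S_{3} ∇) f = 19440


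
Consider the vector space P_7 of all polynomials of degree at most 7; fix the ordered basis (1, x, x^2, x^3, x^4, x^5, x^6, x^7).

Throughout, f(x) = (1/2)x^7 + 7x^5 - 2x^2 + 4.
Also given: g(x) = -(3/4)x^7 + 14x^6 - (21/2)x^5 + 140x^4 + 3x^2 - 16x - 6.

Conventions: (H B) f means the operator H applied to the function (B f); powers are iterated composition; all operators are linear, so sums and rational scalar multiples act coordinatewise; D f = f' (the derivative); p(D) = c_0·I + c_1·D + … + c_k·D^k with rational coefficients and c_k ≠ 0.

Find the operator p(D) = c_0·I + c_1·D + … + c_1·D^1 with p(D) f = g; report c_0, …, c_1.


p(D) = -(3/2)·I + 4·D, i.e. c_0 = -3/2, c_1 = 4

D^0 f = (1/2)x^7 + 7x^5 - 2x^2 + 4
D^1 f = (7/2)x^6 + 35x^4 - 4x
matching coefficients of g against c_0 f + c_1 Df + … from the top degree down determines the c_i
solution: c_0 = -3/2, c_1 = 4


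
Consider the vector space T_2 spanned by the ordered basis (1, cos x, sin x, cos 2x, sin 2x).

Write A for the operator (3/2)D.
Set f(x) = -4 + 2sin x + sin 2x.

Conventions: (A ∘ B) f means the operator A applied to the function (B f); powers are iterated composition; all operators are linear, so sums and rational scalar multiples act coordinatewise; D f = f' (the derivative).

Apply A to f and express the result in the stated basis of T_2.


D f = 2cos x + 2cos 2x
((3/2)D) f = 3cos x + 3cos 2x

the result is g(x) = 3cos x + 3cos 2x


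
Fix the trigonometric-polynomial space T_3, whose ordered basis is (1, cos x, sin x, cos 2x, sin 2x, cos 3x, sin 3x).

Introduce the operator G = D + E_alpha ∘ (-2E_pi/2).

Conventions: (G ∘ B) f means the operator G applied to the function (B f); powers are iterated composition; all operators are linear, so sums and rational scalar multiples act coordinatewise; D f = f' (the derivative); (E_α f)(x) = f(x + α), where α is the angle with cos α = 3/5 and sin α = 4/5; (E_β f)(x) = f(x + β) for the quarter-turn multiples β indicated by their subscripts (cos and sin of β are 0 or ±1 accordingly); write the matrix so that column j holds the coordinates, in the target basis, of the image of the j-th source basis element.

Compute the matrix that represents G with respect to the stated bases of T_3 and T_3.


image of 1: -2
image of cos x: (8/5)cos x + (1/5)sin x
image of sin x: -(1/5)cos x + (8/5)sin x
image of cos 2x: -(14/25)cos 2x - (98/25)sin 2x
image of sin 2x: (98/25)cos 2x - (14/25)sin 2x
image of cos 3x: -(88/125)cos 3x - (141/125)sin 3x
image of sin 3x: (141/125)cos 3x - (88/125)sin 3x
each image's coordinates form column j of the matrix

the matrix is [[-2, 0, 0, 0, 0, 0, 0]; [0, 8/5, -1/5, 0, 0, 0, 0]; [0, 1/5, 8/5, 0, 0, 0, 0]; [0, 0, 0, -14/25, 98/25, 0, 0]; [0, 0, 0, -98/25, -14/25, 0, 0]; [0, 0, 0, 0, 0, -88/125, 141/125]; [0, 0, 0, 0, 0, -141/125, -88/125]] (rows listed top to bottom)


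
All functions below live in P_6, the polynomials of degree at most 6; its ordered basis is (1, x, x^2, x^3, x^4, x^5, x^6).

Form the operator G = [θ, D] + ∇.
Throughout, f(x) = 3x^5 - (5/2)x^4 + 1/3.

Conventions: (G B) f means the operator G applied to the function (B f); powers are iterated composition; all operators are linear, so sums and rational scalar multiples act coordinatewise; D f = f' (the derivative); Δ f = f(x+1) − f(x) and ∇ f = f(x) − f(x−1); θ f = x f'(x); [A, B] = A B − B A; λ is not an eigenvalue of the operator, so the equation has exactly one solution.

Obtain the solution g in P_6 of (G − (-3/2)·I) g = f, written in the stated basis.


the image equals g(x) = 2x^5 - (5/3)x^4 + (40/3)x^3 - 20x^2 + (340/9)x - 220/9

write g with unknown coordinates in the stated basis and equate coefficients in (G − (-3/2)·I) g = f
solving from the highest basis element down gives g = 2x^5 - (5/3)x^4 + (40/3)x^3 - 20x^2 + (340/9)x - 220/9
check: G g = -20x^3 + 30x^2 - (170/3)x + 37
so G g − (-3/2)·g = 3x^5 - (5/2)x^4 + 1/3 = f ✓


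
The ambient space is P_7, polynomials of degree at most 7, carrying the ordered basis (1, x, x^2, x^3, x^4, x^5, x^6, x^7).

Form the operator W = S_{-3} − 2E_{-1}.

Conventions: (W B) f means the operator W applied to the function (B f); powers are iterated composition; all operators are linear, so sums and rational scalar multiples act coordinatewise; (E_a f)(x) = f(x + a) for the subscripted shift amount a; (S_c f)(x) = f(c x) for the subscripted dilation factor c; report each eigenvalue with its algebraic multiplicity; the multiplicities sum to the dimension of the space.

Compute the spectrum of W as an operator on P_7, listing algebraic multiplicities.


λ = -2189 (multiplicity 1), λ = -245 (multiplicity 1), λ = -29 (multiplicity 1), λ = -5 (multiplicity 1), λ = -1 (multiplicity 1), λ = 7 (multiplicity 1), λ = 79 (multiplicity 1), λ = 727 (multiplicity 1)

image of 1: -1
image of x: -5x + 2
image of x^2: 7x^2 + 4x - 2
image of x^3: -29x^3 + 6x^2 - 6x + 2
image of x^4: 79x^4 + 8x^3 - 12x^2 + 8x - 2
image of x^5: -245x^5 + 10x^4 - 20x^3 + 20x^2 - 10x + 2
image of x^6: 727x^6 + 12x^5 - 30x^4 + 40x^3 - 30x^2 + 12x - 2
image of x^7: -2189x^7 + 14x^6 - 42x^5 + 70x^4 - 70x^3 + 42x^2 - 14x + 2
the matrix is upper triangular; its diagonal is (-1, -5, 7, -29, 79, -245, 727, -2189)
for a triangular matrix the eigenvalues are the diagonal entries, with algebraic multiplicity their repetition count


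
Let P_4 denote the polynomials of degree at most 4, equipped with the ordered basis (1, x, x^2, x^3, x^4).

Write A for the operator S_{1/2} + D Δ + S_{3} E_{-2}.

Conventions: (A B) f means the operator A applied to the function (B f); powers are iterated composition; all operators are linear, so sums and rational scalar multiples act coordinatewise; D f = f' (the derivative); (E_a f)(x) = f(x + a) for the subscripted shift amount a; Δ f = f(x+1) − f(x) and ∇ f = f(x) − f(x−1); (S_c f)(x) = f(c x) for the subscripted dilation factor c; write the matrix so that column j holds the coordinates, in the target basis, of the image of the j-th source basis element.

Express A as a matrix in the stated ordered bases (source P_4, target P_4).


image of 1: 2
image of x: (7/2)x - 2
image of x^2: (37/4)x^2 - 12x + 6
image of x^3: (217/8)x^3 - 54x^2 + 42x - 5
image of x^4: (1297/16)x^4 - 216x^3 + 228x^2 - 84x + 20
each image's coordinates form column j of the matrix

the matrix is [[2, -2, 6, -5, 20]; [0, 7/2, -12, 42, -84]; [0, 0, 37/4, -54, 228]; [0, 0, 0, 217/8, -216]; [0, 0, 0, 0, 1297/16]] (rows listed top to bottom)


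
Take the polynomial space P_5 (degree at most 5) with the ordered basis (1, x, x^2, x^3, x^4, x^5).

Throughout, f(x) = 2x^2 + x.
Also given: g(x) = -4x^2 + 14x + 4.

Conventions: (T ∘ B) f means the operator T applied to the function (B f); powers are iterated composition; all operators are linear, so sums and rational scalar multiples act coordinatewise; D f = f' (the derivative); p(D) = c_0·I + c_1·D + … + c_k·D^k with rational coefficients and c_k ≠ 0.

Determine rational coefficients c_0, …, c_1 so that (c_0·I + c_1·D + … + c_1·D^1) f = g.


D^0 f = 2x^2 + x
D^1 f = 4x + 1
matching coefficients of g against c_0 f + c_1 Df + … from the top degree down determines the c_i
solution: c_0 = -2, c_1 = 4

c_0 = -2, c_1 = 4


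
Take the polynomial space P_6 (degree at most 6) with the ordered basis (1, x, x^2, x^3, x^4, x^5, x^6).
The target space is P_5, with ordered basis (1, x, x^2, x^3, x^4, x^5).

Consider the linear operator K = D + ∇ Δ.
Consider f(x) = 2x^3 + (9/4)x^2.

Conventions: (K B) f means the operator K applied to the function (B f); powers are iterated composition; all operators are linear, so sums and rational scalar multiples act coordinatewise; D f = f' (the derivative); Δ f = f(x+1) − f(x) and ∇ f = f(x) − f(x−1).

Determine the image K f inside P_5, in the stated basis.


D f = 6x^2 + (9/2)x
Δ f = 6x^2 + (21/2)x + 17/4
∇ Δ f = 12x + 9/2
(D + ∇ Δ) f = 6x^2 + (33/2)x + 9/2

g(x) = 6x^2 + (33/2)x + 9/2


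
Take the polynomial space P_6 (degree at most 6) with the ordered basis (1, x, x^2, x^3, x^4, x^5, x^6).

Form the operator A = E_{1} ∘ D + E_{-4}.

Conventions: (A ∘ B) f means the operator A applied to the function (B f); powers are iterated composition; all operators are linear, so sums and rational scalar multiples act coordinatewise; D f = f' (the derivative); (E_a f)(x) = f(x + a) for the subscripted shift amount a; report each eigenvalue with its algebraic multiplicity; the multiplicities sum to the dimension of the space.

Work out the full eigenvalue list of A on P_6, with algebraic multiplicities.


image of 1: 1
image of x: x - 3
image of x^2: x^2 - 6x + 18
image of x^3: x^3 - 9x^2 + 54x - 61
image of x^4: x^4 - 12x^3 + 108x^2 - 244x + 260
image of x^5: x^5 - 15x^4 + 180x^3 - 610x^2 + 1300x - 1019
image of x^6: x^6 - 18x^5 + 270x^4 - 1220x^3 + 3900x^2 - 6114x + 4102
the matrix is upper triangular; its diagonal is (1, 1, 1, 1, 1, 1, 1)
for a triangular matrix the eigenvalues are the diagonal entries, with algebraic multiplicity their repetition count

λ = 1 (multiplicity 7)


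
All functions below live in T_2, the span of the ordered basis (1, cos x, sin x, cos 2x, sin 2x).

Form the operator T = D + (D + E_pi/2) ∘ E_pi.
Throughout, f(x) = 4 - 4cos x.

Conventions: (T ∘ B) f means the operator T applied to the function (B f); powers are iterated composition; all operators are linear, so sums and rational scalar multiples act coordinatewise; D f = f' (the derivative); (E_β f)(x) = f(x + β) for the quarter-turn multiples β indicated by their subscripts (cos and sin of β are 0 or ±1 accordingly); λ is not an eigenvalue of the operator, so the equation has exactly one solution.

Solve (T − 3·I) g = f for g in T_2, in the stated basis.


the result is g(x) = -2 + (6/5)cos x + (2/5)sin x

write g with unknown coordinates in the stated basis and equate coefficients in (T − 3·I) g = f
solving from the highest basis element down gives g = -2 + (6/5)cos x + (2/5)sin x
check: T g = -2 - (2/5)cos x + (6/5)sin x
so T g − 3·g = 4 - 4cos x = f ✓


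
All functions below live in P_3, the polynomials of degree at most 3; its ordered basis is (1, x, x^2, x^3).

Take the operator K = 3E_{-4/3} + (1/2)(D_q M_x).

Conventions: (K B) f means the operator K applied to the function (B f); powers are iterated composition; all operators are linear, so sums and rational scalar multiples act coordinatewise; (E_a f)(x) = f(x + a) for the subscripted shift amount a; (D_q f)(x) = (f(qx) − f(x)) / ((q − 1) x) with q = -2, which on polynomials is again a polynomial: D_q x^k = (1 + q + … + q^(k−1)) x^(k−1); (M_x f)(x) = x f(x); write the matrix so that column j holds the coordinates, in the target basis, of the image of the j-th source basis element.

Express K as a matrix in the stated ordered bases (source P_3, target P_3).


the matrix is [[7/2, -4, 16/3, -64/9]; [0, 5/2, -8, 16]; [0, 0, 9/2, -12]; [0, 0, 0, 1/2]] (rows listed top to bottom)

image of 1: 7/2
image of x: (5/2)x - 4
image of x^2: (9/2)x^2 - 8x + 16/3
image of x^3: (1/2)x^3 - 12x^2 + 16x - 64/9
each image's coordinates form column j of the matrix


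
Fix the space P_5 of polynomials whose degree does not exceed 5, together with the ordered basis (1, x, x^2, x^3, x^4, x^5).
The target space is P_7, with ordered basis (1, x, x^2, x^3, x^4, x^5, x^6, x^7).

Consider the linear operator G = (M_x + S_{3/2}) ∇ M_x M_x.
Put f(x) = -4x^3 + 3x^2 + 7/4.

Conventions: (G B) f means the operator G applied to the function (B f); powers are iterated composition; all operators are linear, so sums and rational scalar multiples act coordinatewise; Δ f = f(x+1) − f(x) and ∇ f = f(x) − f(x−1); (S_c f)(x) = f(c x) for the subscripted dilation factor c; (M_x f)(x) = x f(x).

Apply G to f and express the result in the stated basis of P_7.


g(x) = -20x^5 - (197/4)x^4 + (235/2)x^3 - 95x^2 + (89/2)x - 35/4

M_x f = -4x^4 + 3x^3 + (7/4)x
M_x M_x f = -4x^5 + 3x^4 + (7/4)x^2
∇ M_x M_x f = -20x^4 + 52x^3 - 58x^2 + (71/2)x - 35/4
M_x (∇ M_x M_x) f = -20x^5 + 52x^4 - 58x^3 + (71/2)x^2 - (35/4)x
S_{3/2} (∇ M_x M_x) f = -(405/4)x^4 + (351/2)x^3 - (261/2)x^2 + (213/4)x - 35/4
(M_x + S_{3/2}) (∇ M_x M_x) f = -20x^5 - (197/4)x^4 + (235/2)x^3 - 95x^2 + (89/2)x - 35/4


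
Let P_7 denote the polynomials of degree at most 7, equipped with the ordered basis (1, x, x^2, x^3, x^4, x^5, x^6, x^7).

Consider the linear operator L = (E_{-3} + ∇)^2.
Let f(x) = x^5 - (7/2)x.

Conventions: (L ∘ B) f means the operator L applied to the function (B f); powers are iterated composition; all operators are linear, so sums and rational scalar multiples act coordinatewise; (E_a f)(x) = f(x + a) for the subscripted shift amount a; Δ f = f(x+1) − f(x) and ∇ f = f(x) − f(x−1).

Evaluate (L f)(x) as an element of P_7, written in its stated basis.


the image equals g(x) = x^5 - 20x^4 + 240x^3 - 1480x^2 + (9593/2)x - 6230

E_{-3} f = x^5 - 15x^4 + 90x^3 - 270x^2 + (803/2)x - 465/2
∇ f = 5x^4 - 10x^3 + 10x^2 - 5x - 5/2
(E_{-3} + ∇) f = x^5 - 10x^4 + 80x^3 - 260x^2 + (793/2)x - 235
E_{-3} (E_{-3} + ∇) f = x^5 - 25x^4 + 290x^3 - 1790x^2 + (11203/2)x - 13955/2
∇ (E_{-3} + ∇) f = 5x^4 - 50x^3 + 310x^2 - 805x + 1495/2
(E_{-3} + ∇) (E_{-3} + ∇) f = x^5 - 20x^4 + 240x^3 - 1480x^2 + (9593/2)x - 6230


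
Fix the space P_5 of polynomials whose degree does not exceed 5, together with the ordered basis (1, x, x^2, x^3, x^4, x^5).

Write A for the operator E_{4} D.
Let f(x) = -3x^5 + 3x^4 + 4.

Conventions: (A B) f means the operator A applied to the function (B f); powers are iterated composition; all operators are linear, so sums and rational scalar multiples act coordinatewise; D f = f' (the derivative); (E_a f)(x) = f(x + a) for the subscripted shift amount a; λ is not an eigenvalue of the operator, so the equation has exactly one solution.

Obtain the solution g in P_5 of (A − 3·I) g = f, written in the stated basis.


the image equals g(x) = x^5 + (2/3)x^4 + (248/9)x^3 + (1784/9)x^2 + (22192/27)x + 139780/81

write g with unknown coordinates in the stated basis and equate coefficients in (A − 3·I) g = f
solving from the highest basis element down gives g = x^5 + (2/3)x^4 + (248/9)x^3 + (1784/9)x^2 + (22192/27)x + 139780/81
check: A g = 5x^4 + (248/3)x^3 + (1784/3)x^2 + (22192/9)x + 139888/27
so A g − 3·g = -3x^5 + 3x^4 + 4 = f ✓


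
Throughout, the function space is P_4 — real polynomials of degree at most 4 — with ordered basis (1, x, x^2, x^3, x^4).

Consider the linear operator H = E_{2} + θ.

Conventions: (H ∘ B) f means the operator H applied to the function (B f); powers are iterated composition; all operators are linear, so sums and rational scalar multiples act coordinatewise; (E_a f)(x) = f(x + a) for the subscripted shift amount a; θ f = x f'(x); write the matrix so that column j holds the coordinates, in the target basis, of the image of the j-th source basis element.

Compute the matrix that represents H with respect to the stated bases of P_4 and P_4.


the matrix is [[1, 2, 4, 8, 16]; [0, 2, 4, 12, 32]; [0, 0, 3, 6, 24]; [0, 0, 0, 4, 8]; [0, 0, 0, 0, 5]] (rows listed top to bottom)

image of 1: 1
image of x: 2x + 2
image of x^2: 3x^2 + 4x + 4
image of x^3: 4x^3 + 6x^2 + 12x + 8
image of x^4: 5x^4 + 8x^3 + 24x^2 + 32x + 16
each image's coordinates form column j of the matrix


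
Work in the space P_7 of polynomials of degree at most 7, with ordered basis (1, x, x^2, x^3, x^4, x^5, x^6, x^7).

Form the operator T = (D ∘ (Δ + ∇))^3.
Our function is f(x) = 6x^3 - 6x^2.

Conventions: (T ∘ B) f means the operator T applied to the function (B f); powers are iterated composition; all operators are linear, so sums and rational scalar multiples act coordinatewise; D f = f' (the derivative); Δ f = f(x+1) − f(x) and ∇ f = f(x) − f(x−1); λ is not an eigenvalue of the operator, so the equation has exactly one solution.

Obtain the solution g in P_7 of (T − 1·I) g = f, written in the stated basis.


write g with unknown coordinates in the stated basis and equate coefficients in (T − 1·I) g = f
solving from the highest basis element down gives g = -6x^3 + 6x^2
check: T g = 0
so T g − 1·g = 6x^3 - 6x^2 = f ✓

the image equals g(x) = -6x^3 + 6x^2


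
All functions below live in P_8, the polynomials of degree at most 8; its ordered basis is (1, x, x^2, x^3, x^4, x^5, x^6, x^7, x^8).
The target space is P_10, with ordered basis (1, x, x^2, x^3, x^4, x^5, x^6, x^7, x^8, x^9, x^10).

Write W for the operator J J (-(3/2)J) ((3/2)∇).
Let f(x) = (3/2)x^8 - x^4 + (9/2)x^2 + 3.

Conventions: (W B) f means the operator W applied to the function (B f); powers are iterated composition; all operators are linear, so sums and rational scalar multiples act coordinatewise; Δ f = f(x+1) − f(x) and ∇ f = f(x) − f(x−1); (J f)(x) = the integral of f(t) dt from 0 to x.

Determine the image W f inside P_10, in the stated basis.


∇ f = 12x^7 - 42x^6 + 84x^5 - 105x^4 + 80x^3 - 36x^2 + 17x - 5
((3/2)∇) f = 18x^7 - 63x^6 + 126x^5 - (315/2)x^4 + 120x^3 - 54x^2 + (51/2)x - 15/2
J ((3/2)∇) f = (9/4)x^8 - 9x^7 + 21x^6 - (63/2)x^5 + 30x^4 - 18x^3 + (51/4)x^2 - (15/2)x
(-(3/2)J) ((3/2)∇) f = -(27/8)x^8 + (27/2)x^7 - (63/2)x^6 + (189/4)x^5 - 45x^4 + 27x^3 - (153/8)x^2 + (45/4)x
J (-(3/2)J) ((3/2)∇) f = -(3/8)x^9 + (27/16)x^8 - (9/2)x^7 + (63/8)x^6 - 9x^5 + (27/4)x^4 - (51/8)x^3 + (45/8)x^2
J J (-(3/2)J) ((3/2)∇) f = -(3/80)x^10 + (3/16)x^9 - (9/16)x^8 + (9/8)x^7 - (3/2)x^6 + (27/20)x^5 - (51/32)x^4 + (15/8)x^3

the result is g(x) = -(3/80)x^10 + (3/16)x^9 - (9/16)x^8 + (9/8)x^7 - (3/2)x^6 + (27/20)x^5 - (51/32)x^4 + (15/8)x^3


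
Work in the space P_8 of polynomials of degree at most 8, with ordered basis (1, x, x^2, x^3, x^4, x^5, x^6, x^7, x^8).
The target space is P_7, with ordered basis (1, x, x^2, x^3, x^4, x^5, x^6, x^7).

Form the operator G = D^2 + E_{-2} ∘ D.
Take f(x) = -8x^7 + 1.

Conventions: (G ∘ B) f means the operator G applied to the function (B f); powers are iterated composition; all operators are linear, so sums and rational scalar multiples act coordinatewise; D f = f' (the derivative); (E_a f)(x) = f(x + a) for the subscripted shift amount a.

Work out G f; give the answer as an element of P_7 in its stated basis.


g(x) = -56x^6 + 336x^5 - 3360x^4 + 8960x^3 - 13440x^2 + 10752x - 3584

D f = -56x^6
D D f = -336x^5
D f = -56x^6
E_{-2} D f = -56x^6 + 672x^5 - 3360x^4 + 8960x^3 - 13440x^2 + 10752x - 3584
(D^2 + E_{-2} ∘ D) f = -56x^6 + 336x^5 - 3360x^4 + 8960x^3 - 13440x^2 + 10752x - 3584


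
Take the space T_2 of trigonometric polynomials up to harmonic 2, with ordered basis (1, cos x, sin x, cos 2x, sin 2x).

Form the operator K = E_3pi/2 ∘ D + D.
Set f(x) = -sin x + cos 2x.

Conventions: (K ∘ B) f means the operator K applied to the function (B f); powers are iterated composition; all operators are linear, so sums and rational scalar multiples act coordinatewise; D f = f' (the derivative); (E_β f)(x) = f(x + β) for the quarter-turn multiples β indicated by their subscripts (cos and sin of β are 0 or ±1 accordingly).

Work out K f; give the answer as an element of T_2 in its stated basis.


D f = -cos x - 2sin 2x
E_3pi/2 D f = -sin x + 2sin 2x
D f = -cos x - 2sin 2x
(E_3pi/2 ∘ D + D) f = -cos x - sin x

the result is g(x) = -cos x - sin x


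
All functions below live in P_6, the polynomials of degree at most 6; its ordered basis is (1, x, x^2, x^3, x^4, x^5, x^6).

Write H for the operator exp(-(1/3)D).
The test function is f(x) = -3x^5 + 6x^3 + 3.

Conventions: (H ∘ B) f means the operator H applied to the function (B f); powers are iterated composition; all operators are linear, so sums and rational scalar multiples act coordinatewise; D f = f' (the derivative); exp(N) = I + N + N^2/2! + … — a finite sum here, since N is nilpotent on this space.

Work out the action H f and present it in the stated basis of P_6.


the image equals g(x) = -3x^5 + 5x^4 + (8/3)x^3 - (44/9)x^2 + (49/27)x + 226/81

order-1 term: 5x^4 - 6x^2
order-2 term: -(10/3)x^3 + 2x
order-3 term: (10/9)x^2 - 2/9
order-4 term: -(5/27)x
order-5 term: 1/81
the series for exp(-(1/3)D) f terminates at order 5
exp(-(1/3)D) f = -3x^5 + 5x^4 + (8/3)x^3 - (44/9)x^2 + (49/27)x + 226/81
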